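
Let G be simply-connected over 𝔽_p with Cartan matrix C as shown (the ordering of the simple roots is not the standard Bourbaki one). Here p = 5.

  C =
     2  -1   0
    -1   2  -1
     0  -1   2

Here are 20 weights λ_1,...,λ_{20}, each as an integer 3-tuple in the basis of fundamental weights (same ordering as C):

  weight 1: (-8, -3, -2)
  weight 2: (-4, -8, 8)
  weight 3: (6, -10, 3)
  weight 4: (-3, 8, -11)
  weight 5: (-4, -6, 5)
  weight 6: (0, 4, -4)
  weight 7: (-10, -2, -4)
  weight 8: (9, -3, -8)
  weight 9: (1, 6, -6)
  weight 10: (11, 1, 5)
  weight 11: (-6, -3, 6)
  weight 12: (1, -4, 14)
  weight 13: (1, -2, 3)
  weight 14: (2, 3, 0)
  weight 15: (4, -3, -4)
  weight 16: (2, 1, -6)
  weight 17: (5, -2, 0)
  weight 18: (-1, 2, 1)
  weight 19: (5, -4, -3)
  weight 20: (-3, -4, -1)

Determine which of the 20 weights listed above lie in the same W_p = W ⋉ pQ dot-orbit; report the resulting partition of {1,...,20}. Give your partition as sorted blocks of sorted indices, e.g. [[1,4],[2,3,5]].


Root system A_3: the 3×3 matrix C matches after relabeling.

W_5-reps of the 20 weights in Ā_5 (same 3-coord order as C):

  λ_1+ρ ↦ (2, 2, 0);  λ_2+ρ ↦ (0, 2, 2);  λ_3+ρ ↦ (2, 0, 1);  λ_4+ρ ↦ (2, 2, 0);  λ_5+ρ ↦ (2, 0, 1);  λ_6+ρ ↦ (0, 2, 2);  λ_7+ρ ↦ (1, 1, 3);  λ_8+ρ ↦ (2, 0, 1);  λ_9+ρ ↦ (2, 0, 1);  λ_10+ρ ↦ (0, 2, 2);  λ_11+ρ ↦ (0, 3, 2);  λ_12+ρ ↦ (2, 0, 1);  λ_13+ρ ↦ (1, 1, 3);  λ_14+ρ ↦ (0, 2, 2);  λ_15+ρ ↦ (0, 3, 2);  λ_16+ρ ↦ (0, 3, 2);  λ_17+ρ ↦ (4, 0, 1);  λ_18+ρ ↦ (0, 3, 2);  λ_19+ρ ↦ (0, 2, 2);  λ_20+ρ ↦ (0, 3, 2)

Linkage partition of the 20 weights (6 classes, p=5):

[[1, 4], [2, 6, 10, 14, 19], [3, 5, 8, 9, 12], [7, 13], [11, 15, 16, 18, 20], [17]]


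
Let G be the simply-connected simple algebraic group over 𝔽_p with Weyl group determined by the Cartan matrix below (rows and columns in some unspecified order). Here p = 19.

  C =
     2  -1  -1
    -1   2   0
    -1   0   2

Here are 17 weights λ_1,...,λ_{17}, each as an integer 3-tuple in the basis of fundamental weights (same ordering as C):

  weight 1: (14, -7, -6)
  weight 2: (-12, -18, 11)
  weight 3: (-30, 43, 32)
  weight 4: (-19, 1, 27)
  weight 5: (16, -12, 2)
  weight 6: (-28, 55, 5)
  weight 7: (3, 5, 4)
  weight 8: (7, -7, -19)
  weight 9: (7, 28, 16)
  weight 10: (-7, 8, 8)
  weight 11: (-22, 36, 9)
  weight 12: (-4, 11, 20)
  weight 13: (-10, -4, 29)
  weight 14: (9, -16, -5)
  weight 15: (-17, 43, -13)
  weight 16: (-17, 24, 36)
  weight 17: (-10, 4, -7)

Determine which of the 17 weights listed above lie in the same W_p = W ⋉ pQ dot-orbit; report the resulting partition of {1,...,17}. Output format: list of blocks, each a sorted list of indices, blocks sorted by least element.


Cartan matrix: type A_3 (|W|=24); un-permuting the 3 rows.

Ā_19 reps of the 17 weights (A_3, coords as presented):

  1: (4, 6, 5) · 2: (1, 2, 7) · 3: (4, 6, 5) · 4: (2, 7, 1) · 5: (6, 10, 2) · 6: (6, 10, 2) · 7: (4, 6, 5) · 8: (6, 10, 2) · 9: (6, 10, 2) · 10: (6, 3, 3) · 11: (1, 2, 7) · 12: (1, 2, 7) · 13: (1, 2, 7) · 14: (4, 6, 5) · 15: (6, 3, 3) · 16: (6, 10, 2) · 17: (4, 6, 5)

The 17 indices split into 5 linkage classes (same alcove rep ⇔ same W_19-dot-orbit):

[[1, 3, 7, 14, 17], [2, 11, 12, 13], [4], [5, 6, 8, 9, 16], [10, 15]]


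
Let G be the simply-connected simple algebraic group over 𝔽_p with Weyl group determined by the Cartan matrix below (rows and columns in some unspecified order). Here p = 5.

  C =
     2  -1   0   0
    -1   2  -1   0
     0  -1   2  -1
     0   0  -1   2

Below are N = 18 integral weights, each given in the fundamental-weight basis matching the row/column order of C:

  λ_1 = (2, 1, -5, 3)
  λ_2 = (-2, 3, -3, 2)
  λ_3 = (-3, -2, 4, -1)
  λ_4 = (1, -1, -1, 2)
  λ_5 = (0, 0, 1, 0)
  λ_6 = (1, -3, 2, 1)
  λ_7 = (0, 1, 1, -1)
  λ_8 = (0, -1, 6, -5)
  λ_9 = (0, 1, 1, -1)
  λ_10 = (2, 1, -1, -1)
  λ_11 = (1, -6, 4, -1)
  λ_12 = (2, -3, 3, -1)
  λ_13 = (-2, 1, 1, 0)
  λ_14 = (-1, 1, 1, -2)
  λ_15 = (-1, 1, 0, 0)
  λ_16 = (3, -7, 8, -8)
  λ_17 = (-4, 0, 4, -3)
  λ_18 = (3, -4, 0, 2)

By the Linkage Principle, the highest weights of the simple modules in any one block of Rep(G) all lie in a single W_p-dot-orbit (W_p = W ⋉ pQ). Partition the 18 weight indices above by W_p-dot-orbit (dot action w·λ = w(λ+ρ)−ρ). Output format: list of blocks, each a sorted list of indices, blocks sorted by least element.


A_4 Cartan matrix, 4 simple roots permuted; ρ=(1,1,1,1).

W_5-reps of the 18 weights in Ā_5 (same 4-coord order as C):

    1: (1, 2, 2, 0)
    2: (1, 1, 2, 1)
    3: (1, 2, 2, 0)
    4: (2, 0, 0, 3)
    5: (1, 1, 2, 1)
    6: (0, 2, 1, 2)
    7: (1, 2, 2, 0)
    8: (0, 2, 1, 1)
    9: (1, 2, 2, 0)
    10: (3, 2, 0, 0)
    11: (3, 2, 0, 0)
    12: (1, 2, 2, 0)
    13: (1, 1, 2, 1)
    14: (0, 2, 1, 1)
    15: (0, 2, 1, 1)
    16: (0, 2, 1, 1)
    17: (0, 2, 1, 1)
    18: (1, 1, 2, 1)

Partition of {1..18} into 6 W_5-dot-orbits:

[[1, 3, 7, 9, 12], [2, 5, 13, 18], [4], [6], [8, 14, 15, 16, 17], [10, 11]]


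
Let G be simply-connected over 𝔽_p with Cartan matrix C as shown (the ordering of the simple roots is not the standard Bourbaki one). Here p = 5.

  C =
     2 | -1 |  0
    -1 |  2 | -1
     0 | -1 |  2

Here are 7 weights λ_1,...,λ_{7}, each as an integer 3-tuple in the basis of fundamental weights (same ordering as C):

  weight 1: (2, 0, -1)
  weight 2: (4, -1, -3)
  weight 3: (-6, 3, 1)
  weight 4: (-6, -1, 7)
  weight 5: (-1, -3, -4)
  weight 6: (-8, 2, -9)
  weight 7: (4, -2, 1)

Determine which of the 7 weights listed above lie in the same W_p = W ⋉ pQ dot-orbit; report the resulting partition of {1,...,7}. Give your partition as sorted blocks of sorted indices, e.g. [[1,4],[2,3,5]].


A_3 Cartan matrix, 3 simple roots permuted; ρ=(1,1,1).

Ā_5 reps of the 7 weights (A_3, coords as presented):

  λ_1+ρ ↦ (3, 1, 0);  λ_2+ρ ↦ (3, 2, 0);  λ_3+ρ ↦ (3, 1, 0);  λ_4+ρ ↦ (3, 2, 0);  λ_5+ρ ↦ (3, 2, 0);  λ_6+ρ ↦ (0, 2, 1);  λ_7+ρ ↦ (3, 1, 0)

The 7 indices split into 3 linkage classes (same alcove rep ⇔ same W_5-dot-orbit):

[[1, 3, 7], [2, 4, 5], [6]]


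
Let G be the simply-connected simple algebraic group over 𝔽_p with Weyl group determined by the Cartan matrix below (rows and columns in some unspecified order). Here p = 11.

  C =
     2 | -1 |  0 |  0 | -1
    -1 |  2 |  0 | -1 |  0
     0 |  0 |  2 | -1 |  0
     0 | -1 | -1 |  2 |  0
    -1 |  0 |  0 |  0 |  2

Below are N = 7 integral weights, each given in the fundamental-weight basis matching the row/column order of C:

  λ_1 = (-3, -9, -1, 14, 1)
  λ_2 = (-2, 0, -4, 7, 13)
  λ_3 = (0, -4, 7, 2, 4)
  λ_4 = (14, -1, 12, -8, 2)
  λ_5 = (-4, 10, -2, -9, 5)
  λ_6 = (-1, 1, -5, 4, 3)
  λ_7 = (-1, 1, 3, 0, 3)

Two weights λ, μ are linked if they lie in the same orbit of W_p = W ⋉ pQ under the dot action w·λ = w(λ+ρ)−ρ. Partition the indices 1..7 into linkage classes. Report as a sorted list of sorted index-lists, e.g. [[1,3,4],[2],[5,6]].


Dynkin diagram of C (from the 8 off-diagonal −1 entries): A_5.

λ_j+ρ reflected into Ā_11 (⟨·,θ^∨⟩≤11); 5-tuples as given:

  λ_1 → (0, 2, 4, 1, 4)
  λ_2 → (2, 1, 5, 0, 0)
  λ_3 → (2, 1, 5, 0, 0)
  λ_4 → (0, 2, 4, 1, 4)
  λ_5 → (2, 1, 5, 0, 0)
  λ_6 → (0, 2, 4, 1, 4)
  λ_7 → (0, 2, 4, 1, 4)

Partition of {1..7} into 2 W_11-dot-orbits:

[[1, 4, 6, 7], [2, 3, 5]]


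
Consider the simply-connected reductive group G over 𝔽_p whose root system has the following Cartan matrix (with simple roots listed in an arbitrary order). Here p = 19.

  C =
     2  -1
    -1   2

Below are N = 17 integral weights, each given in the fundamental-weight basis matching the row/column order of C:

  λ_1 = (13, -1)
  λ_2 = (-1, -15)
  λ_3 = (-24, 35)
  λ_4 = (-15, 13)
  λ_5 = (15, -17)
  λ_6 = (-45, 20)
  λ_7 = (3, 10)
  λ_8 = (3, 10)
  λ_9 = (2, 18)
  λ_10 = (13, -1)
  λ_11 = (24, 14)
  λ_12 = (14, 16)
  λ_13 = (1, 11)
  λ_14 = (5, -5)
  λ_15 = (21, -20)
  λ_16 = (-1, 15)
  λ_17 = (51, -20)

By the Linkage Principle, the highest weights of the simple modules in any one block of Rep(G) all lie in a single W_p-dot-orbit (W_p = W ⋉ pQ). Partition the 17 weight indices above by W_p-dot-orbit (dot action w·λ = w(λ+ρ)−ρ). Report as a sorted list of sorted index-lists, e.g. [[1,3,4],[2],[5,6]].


Dynkin diagram of C (from the 2 off-diagonal −1 entries): A_2.

Ā_19 reps of the 17 weights (A_2, coords as presented):

  λ_1+ρ ↦ (14, 0)
  λ_2+ρ ↦ (14, 0)
  λ_3+ρ ↦ (2, 4)
  λ_4+ρ ↦ (14, 0)
  λ_5+ρ ↦ (0, 16)
  λ_6+ρ ↦ (2, 4)
  λ_7+ρ ↦ (4, 11)
  λ_8+ρ ↦ (4, 11)
  λ_9+ρ ↦ (0, 16)
  λ_10+ρ ↦ (14, 0)
  λ_11+ρ ↦ (2, 4)
  λ_12+ρ ↦ (2, 4)
  λ_13+ρ ↦ (2, 12)
  λ_14+ρ ↦ (2, 4)
  λ_15+ρ ↦ (0, 16)
  λ_16+ρ ↦ (0, 16)
  λ_17+ρ ↦ (14, 0)

Grouping the 17 weights by Ā_19-representative: 5 linkage classes.

[[1, 2, 4, 10, 17], [3, 6, 11, 12, 14], [5, 9, 15, 16], [7, 8], [13]]


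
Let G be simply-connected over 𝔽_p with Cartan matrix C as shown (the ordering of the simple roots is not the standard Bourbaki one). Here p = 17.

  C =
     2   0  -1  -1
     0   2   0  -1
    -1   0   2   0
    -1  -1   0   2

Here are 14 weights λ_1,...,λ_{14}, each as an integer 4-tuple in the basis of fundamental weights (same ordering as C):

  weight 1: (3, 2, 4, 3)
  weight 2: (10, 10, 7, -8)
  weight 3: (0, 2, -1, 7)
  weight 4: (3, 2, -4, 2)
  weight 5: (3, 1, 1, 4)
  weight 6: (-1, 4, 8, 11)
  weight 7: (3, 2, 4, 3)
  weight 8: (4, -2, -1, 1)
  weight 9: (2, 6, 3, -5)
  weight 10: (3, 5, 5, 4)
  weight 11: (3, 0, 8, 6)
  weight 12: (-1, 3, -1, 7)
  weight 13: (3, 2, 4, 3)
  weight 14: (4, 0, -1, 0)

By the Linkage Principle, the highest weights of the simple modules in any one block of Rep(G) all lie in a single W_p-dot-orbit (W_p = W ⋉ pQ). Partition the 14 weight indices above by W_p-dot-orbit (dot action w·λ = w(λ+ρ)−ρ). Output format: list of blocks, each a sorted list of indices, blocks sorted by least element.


Dynkin diagram of C (from the 6 off-diagonal −1 entries): A_4.

Ā_17 reps of the 14 weights (A_4, coords as presented):

    λ_1+ρ ↦ (4, 3, 5, 4)
    λ_2+ρ ↦ (4, 2, 2, 5)
    λ_3+ρ ↦ (1, 3, 0, 8)
    λ_4+ρ ↦ (1, 3, 3, 3)
    λ_5+ρ ↦ (4, 2, 2, 5)
    λ_6+ρ ↦ (0, 4, 0, 8)
    λ_7+ρ ↦ (4, 3, 5, 4)
    λ_8+ρ ↦ (5, 1, 0, 1)
    λ_9+ρ ↦ (1, 3, 3, 3)
    λ_10+ρ ↦ (4, 2, 2, 5)
    λ_11+ρ ↦ (4, 3, 5, 4)
    λ_12+ρ ↦ (0, 4, 0, 8)
    λ_13+ρ ↦ (4, 3, 5, 4)
    λ_14+ρ ↦ (5, 1, 0, 1)

Linkage partition of the 14 weights (6 classes, p=17):

[[1, 7, 11, 13], [2, 5, 10], [3], [4, 9], [6, 12], [8, 14]]


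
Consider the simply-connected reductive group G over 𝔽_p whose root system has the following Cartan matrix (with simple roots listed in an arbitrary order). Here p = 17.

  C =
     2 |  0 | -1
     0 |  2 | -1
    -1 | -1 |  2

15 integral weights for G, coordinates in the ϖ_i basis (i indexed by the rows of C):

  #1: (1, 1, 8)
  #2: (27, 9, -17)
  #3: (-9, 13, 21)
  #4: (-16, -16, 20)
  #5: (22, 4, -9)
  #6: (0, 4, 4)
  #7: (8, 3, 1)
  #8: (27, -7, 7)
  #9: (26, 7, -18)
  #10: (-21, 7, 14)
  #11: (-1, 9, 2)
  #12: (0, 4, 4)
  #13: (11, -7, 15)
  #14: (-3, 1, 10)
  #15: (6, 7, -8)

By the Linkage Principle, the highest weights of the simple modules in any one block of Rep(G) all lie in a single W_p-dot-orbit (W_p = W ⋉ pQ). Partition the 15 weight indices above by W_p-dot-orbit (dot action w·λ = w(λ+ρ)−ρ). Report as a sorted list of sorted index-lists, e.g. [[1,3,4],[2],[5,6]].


Root system A_3: the 3×3 matrix C matches after relabeling.

Folding the 15 weights λ_j+ρ into Ā_17 (reps in the given 3-coord order):

    λ_1 → (2, 2, 9)
    λ_2 → (1, 5, 5)
    λ_3 → (9, 3, 2)
    λ_4 → (2, 2, 9)
    λ_5 → (9, 3, 2)
    λ_6 → (1, 5, 5)
    λ_7 → (9, 4, 2)
    λ_8 → (2, 2, 9)
    λ_9 → (0, 1, 7)
    λ_10 → (9, 3, 2)
    λ_11 → (0, 10, 3)
    λ_12 → (1, 5, 5)
    λ_13 → (1, 5, 5)
    λ_14 → (2, 2, 9)
    λ_15 → (0, 1, 7)

Grouping the 15 weights by Ā_17-representative: 6 linkage classes.

[[1, 4, 8, 14], [2, 6, 12, 13], [3, 5, 10], [7], [9, 15], [11]]


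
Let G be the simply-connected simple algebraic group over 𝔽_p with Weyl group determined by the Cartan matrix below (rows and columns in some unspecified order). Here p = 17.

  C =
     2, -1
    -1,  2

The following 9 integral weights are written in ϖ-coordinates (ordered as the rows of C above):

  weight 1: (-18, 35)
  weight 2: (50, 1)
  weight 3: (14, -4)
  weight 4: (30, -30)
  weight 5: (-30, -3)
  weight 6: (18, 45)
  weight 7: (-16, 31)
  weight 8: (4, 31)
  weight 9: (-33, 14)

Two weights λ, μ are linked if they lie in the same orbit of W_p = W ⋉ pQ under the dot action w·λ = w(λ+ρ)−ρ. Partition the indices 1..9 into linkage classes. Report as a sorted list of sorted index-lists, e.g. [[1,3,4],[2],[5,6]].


C ↔ A_2 under row/col permutation; |W(A_2)| = 6.

W_17-reps of the 9 weights in Ā_17 (same 2-coord order as C):

    λ_1 → (0, 2)
    λ_2 → (0, 2)
    λ_3 → (12, 3)
    λ_4 → (12, 3)
    λ_5 → (12, 3)
    λ_6 → (12, 3)
    λ_7 → (0, 2)
    λ_8 → (12, 3)
    λ_9 → (0, 2)

The 9 indices split into 2 linkage classes (same alcove rep ⇔ same W_17-dot-orbit):

[[1, 2, 7, 9], [3, 4, 5, 6, 8]]


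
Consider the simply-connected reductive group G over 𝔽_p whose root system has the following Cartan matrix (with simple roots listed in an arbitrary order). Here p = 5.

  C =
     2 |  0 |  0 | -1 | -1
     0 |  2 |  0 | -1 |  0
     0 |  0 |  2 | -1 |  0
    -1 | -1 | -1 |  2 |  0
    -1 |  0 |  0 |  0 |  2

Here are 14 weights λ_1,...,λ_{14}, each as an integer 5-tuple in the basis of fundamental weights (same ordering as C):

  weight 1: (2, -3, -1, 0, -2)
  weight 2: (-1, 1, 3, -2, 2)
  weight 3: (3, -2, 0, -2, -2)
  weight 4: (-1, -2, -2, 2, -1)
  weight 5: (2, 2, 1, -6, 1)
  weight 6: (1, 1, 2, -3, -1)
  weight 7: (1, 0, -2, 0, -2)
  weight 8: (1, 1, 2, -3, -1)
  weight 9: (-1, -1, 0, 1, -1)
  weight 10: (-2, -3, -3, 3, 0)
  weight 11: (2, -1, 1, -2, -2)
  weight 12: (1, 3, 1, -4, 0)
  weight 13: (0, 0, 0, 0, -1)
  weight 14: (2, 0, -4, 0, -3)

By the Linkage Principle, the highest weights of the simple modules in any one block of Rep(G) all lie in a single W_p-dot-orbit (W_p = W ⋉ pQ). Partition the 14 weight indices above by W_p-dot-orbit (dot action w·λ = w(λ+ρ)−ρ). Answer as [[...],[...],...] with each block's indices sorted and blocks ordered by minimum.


Root system D_5: the 5×5 matrix C matches after relabeling.

Each λ_j+ρ reduced to Ā_5; 5-tuples below use C's row order:

  λ_1+ρ ↦ (1, 1, 1, 0, 1);  λ_2+ρ ↦ (0, 1, 1, 1, 0);  λ_3+ρ ↦ (1, 1, 1, 0, 1);  λ_4+ρ ↦ (0, 1, 1, 1, 0);  λ_5+ρ ↦ (0, 0, 1, 2, 0);  λ_6+ρ ↦ (0, 0, 1, 2, 0);  λ_7+ρ ↦ (1, 1, 1, 0, 1);  λ_8+ρ ↦ (0, 0, 1, 2, 0);  λ_9+ρ ↦ (0, 0, 1, 2, 0);  λ_10+ρ ↦ (0, 1, 1, 1, 0);  λ_11+ρ ↦ (1, 1, 1, 0, 1);  λ_12+ρ ↦ (0, 1, 1, 1, 0);  λ_13+ρ ↦ (0, 1, 1, 1, 0);  λ_14+ρ ↦ (1, 1, 1, 0, 1)

These 14 weights hit 3 W_5-dot-orbits; sizes (5, 5, 4):

[[1, 3, 7, 11, 14], [2, 4, 10, 12, 13], [5, 6, 8, 9]]


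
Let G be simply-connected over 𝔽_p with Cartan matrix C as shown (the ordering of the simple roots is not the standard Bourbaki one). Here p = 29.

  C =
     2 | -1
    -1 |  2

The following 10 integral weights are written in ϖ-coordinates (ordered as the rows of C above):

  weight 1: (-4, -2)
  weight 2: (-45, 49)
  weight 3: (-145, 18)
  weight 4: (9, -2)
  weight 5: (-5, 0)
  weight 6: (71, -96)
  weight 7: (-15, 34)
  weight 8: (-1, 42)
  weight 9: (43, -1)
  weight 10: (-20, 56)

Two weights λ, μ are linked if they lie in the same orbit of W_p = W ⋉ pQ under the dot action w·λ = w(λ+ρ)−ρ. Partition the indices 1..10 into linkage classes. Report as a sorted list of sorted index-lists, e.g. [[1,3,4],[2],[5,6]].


Root system A_2: the 2×2 matrix C matches after relabeling.

Alcove-folded reps (p=29, 10 weights, presented ϖ-order):

  1: (1, 3);  2: (8, 15);  3: (9, 1);  4: (9, 1);  5: (1, 3);  6: (8, 15);  7: (8, 15);  8: (14, 15);  9: (14, 15);  10: (9, 1)

These 10 weights hit 4 W_29-dot-orbits; sizes (2, 3, 3, 2):

[[1, 5], [2, 6, 7], [3, 4, 10], [8, 9]]


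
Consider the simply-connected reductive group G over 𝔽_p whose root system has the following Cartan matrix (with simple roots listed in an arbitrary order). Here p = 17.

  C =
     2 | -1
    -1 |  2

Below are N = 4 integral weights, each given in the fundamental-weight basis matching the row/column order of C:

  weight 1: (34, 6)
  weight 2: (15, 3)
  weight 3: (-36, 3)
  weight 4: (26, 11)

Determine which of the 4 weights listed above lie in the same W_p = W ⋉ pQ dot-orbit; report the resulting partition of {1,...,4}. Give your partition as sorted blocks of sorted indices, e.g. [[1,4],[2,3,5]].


A_2 Cartan matrix, 2 simple roots permuted; ρ=(1,1).

Each λ_j+ρ reduced to Ā_17; 2-tuples below use C's row order:

  [1] (7, 9) · [2] (13, 1) · [3] (13, 1) · [4] (5, 5)

Partition of {1..4} into 3 W_17-dot-orbits:

[[1], [2, 3], [4]]


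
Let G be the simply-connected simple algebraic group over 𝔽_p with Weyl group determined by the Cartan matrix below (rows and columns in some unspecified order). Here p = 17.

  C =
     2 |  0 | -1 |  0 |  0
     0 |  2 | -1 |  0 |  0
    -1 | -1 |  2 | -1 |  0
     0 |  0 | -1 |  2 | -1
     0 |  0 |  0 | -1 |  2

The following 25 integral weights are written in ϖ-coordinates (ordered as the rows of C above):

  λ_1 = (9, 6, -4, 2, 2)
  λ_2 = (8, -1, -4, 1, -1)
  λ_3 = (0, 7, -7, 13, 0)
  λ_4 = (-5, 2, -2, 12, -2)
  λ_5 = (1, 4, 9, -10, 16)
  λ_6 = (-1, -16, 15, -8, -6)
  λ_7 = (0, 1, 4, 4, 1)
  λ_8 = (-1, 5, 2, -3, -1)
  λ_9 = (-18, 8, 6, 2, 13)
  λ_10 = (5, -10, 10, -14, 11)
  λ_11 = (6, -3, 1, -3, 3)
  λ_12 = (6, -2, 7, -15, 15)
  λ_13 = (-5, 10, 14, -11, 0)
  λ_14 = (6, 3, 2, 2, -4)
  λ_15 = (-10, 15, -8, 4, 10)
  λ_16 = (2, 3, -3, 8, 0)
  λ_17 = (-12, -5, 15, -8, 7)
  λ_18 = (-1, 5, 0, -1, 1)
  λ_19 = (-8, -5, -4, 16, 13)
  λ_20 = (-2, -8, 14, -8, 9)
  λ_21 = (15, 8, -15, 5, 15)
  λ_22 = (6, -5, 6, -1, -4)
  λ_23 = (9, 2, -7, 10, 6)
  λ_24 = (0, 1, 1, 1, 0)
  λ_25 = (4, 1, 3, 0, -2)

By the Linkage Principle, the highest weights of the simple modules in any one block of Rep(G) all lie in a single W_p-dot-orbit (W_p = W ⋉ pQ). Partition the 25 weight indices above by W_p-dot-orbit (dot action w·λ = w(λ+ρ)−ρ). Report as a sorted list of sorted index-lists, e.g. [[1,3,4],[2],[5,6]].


Type D_5, rank 5, |W|=1920; reorder rows/cols to standard.

W_17-reps of the 25 weights in Ā_17 (same 5-coord order as C):

  [1] (7, 4, 0, 3, 0)
  [2] (5, 2, 0, 1, 0)
  [3] (5, 2, 0, 1, 0)
  [4] (1, 2, 2, 2, 1)
  [5] (5, 2, 0, 1, 0)
  [6] (5, 2, 4, 0, 1)
  [7] (1, 2, 2, 2, 1)
  [8] (0, 6, 1, 0, 2)
  [9] (0, 6, 1, 0, 2)
  [10] (5, 2, 4, 0, 1)
  [11] (5, 0, 2, 0, 2)
  [12] (0, 6, 1, 0, 2)
  [13] (5, 2, 4, 0, 1)
  [14] (7, 4, 0, 3, 0)
  [15] (5, 2, 0, 1, 0)
  [16] (1, 2, 2, 2, 1)
  [17] (5, 2, 4, 0, 1)
  [18] (0, 6, 1, 0, 2)
  [19] (7, 4, 0, 3, 0)
  [20] (0, 6, 1, 0, 2)
  [21] (5, 2, 0, 1, 0)
  [22] (7, 4, 0, 3, 0)
  [23] (1, 2, 2, 2, 1)
  [24] (1, 2, 2, 2, 1)
  [25] (5, 2, 4, 0, 1)

Grouping the 25 weights by Ā_17-representative: 6 linkage classes.

[[1, 14, 19, 22], [2, 3, 5, 15, 21], [4, 7, 16, 23, 24], [6, 10, 13, 17, 25], [8, 9, 12, 18, 20], [11]]


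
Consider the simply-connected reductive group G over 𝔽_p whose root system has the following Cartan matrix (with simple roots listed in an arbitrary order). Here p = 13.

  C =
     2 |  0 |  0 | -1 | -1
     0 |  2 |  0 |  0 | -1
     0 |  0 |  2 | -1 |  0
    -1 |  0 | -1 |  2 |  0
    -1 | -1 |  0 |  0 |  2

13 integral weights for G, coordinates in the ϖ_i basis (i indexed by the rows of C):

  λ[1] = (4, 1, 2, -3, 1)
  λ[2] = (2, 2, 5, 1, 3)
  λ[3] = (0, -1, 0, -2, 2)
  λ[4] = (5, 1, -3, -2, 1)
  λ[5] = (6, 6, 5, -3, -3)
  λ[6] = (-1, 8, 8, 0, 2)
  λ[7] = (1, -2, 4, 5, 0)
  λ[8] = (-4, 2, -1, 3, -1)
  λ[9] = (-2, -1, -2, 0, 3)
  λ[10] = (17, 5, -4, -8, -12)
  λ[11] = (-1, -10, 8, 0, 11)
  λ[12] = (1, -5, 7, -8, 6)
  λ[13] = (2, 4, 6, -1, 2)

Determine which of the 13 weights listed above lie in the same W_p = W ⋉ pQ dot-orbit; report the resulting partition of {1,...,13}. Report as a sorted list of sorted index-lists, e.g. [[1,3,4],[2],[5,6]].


Cartan matrix: type A_5 (|W|=720); un-permuting the 5 rows.

Ā_13 reps of the 13 weights (A_5, coords as presented):

  λ_1 → (3, 2, 1, 2, 2)
  λ_2 → (3, 2, 1, 2, 2)
  λ_3 → (0, 0, 0, 1, 3)
  λ_4 → (3, 2, 1, 2, 2)
  λ_5 → (3, 2, 1, 2, 2)
  λ_6 → (0, 0, 0, 1, 3)
  λ_7 → (2, 0, 4, 6, 0)
  λ_8 → (0, 0, 0, 1, 3)
  λ_9 → (0, 0, 0, 1, 3)
  λ_10 → (3, 0, 2, 0, 3)
  λ_11 → (0, 0, 0, 1, 3)
  λ_12 → (3, 2, 1, 2, 2)
  λ_13 → (3, 0, 2, 0, 3)

Grouping the 13 weights by Ā_13-representative: 4 linkage classes.

[[1, 2, 4, 5, 12], [3, 6, 8, 9, 11], [7], [10, 13]]


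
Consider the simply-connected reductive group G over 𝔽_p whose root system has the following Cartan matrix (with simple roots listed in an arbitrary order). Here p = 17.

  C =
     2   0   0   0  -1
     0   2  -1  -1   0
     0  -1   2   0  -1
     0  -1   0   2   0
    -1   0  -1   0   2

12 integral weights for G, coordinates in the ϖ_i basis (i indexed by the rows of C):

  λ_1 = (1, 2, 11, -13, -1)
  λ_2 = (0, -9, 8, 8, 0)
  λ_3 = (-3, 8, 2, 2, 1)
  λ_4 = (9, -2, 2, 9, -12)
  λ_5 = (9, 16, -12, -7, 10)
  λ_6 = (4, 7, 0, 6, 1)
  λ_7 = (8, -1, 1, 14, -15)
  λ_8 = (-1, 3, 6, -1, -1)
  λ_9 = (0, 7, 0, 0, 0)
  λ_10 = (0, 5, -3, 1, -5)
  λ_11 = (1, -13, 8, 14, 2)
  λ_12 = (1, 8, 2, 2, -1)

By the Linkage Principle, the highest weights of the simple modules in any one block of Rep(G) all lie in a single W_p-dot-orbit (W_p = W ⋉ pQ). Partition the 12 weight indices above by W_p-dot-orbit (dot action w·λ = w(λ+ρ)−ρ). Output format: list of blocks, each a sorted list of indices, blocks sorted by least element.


C ↔ A_5 under row/col permutation; |W(A_5)| = 720.

W_17-reps of the 12 weights in Ā_17 (same 5-coord order as C):

    λ_1 → (2, 9, 3, 3, 0)
    λ_2 → (1, 8, 1, 1, 1)
    λ_3 → (2, 9, 3, 3, 0)
    λ_4 → (1, 8, 1, 1, 1)
    λ_5 → (0, 4, 7, 0, 0)
    λ_6 → (1, 8, 1, 1, 1)
    λ_7 → (2, 9, 3, 3, 0)
    λ_8 → (0, 4, 7, 0, 0)
    λ_9 → (1, 8, 1, 1, 1)
    λ_10 → (2, 0, 1, 2, 3)
    λ_11 → (2, 9, 3, 3, 0)
    λ_12 → (2, 9, 3, 3, 0)

Partition of {1..12} into 4 W_17-dot-orbits:

[[1, 3, 7, 11, 12], [2, 4, 6, 9], [5, 8], [10]]


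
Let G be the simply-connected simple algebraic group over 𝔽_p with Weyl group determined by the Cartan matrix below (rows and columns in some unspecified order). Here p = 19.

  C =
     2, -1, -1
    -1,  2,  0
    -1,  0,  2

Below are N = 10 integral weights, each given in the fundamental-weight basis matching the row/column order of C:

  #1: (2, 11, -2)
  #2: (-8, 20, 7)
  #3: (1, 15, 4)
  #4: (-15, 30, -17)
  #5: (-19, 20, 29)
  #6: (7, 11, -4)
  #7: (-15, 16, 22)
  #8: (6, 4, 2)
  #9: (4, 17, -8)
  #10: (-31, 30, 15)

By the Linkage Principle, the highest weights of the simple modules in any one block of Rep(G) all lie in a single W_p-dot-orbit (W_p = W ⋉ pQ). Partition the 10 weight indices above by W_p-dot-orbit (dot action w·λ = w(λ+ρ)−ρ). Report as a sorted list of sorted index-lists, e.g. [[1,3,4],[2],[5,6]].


Cartan matrix: type A_3 (|W|=24); un-permuting the 3 rows.

Ā_19 reps of the 10 weights (A_3, coords as presented):

  λ_1+ρ ↦ (2, 12, 1);  λ_2+ρ ↦ (5, 11, 2);  λ_3+ρ ↦ (2, 12, 1);  λ_4+ρ ↦ (5, 11, 2);  λ_5+ρ ↦ (5, 11, 2);  λ_6+ρ ↦ (5, 11, 2);  λ_7+ρ ↦ (10, 4, 2);  λ_8+ρ ↦ (7, 5, 3);  λ_9+ρ ↦ (2, 12, 1);  λ_10+ρ ↦ (5, 11, 2)

Partition of {1..10} into 4 W_19-dot-orbits:

[[1, 3, 9], [2, 4, 5, 6, 10], [7], [8]]


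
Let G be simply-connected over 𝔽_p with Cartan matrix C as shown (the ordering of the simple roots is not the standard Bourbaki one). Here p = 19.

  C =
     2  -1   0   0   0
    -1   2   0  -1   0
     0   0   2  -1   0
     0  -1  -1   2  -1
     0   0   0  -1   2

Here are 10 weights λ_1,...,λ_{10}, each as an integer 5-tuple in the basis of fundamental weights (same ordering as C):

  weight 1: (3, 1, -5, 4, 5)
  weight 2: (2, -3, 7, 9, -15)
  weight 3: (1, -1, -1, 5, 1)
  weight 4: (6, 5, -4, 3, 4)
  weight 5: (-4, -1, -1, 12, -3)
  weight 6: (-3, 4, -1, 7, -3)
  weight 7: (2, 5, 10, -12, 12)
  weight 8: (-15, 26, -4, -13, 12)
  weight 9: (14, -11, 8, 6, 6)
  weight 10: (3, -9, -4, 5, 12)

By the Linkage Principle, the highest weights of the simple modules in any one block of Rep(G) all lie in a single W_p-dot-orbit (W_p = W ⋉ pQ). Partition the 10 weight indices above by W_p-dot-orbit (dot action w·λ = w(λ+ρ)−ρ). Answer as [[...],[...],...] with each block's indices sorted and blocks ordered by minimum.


D_5 Cartan matrix, 5 simple roots permuted; ρ=(1,1,1,1,1).

W_19-reps of the 10 weights in Ā_19 (same 5-coord order as C):

  λ_1 → (4, 1, 4, 1, 6) · λ_2 → (3, 1, 2, 2, 8) · λ_3 → (2, 0, 0, 6, 2) · λ_4 → (3, 1, 0, 3, 2) · λ_5 → (2, 0, 0, 6, 2) · λ_6 → (2, 0, 0, 6, 2) · λ_7 → (2, 0, 0, 6, 2) · λ_8 → (4, 1, 4, 1, 6) · λ_9 → (3, 1, 0, 3, 2) · λ_10 → (3, 1, 2, 2, 8)

The 10 indices split into 4 linkage classes (same alcove rep ⇔ same W_19-dot-orbit):

[[1, 8], [2, 10], [3, 5, 6, 7], [4, 9]]


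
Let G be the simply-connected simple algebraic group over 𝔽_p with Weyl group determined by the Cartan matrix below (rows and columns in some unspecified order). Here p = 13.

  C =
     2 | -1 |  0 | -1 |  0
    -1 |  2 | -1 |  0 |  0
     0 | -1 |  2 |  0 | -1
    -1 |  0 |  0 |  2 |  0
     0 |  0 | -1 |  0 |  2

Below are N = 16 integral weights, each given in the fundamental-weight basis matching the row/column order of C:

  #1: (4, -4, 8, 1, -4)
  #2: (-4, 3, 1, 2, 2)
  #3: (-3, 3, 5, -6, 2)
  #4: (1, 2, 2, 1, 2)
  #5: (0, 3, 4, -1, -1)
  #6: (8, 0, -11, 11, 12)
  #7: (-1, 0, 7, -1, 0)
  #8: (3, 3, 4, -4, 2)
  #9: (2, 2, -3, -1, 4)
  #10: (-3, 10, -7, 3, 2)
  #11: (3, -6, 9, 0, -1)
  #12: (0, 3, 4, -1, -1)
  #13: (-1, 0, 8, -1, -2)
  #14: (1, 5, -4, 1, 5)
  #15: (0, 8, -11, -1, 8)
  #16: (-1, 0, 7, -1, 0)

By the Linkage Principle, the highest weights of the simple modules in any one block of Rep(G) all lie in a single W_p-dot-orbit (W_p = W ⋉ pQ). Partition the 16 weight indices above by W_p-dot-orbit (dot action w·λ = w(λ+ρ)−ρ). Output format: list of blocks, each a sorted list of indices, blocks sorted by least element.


A_5 Cartan matrix, 5 simple roots permuted; ρ=(1,1,1,1,1).

W_13-reps of the 16 weights in Ā_13 (same 5-coord order as C):

  λ_1 → (2, 3, 3, 2, 3)
  λ_2 → (3, 1, 2, 0, 3)
  λ_3 → (2, 3, 3, 2, 3)
  λ_4 → (2, 3, 3, 2, 3)
  λ_5 → (1, 4, 5, 0, 0)
  λ_6 → (0, 1, 8, 0, 1)
  λ_7 → (0, 1, 8, 0, 1)
  λ_8 → (1, 4, 5, 0, 0)
  λ_9 → (3, 1, 2, 0, 3)
  λ_10 → (2, 3, 3, 2, 3)
  λ_11 → (1, 4, 5, 0, 0)
  λ_12 → (1, 4, 5, 0, 0)
  λ_13 → (0, 1, 8, 0, 1)
  λ_14 → (2, 3, 3, 2, 3)
  λ_15 → (0, 1, 8, 0, 1)
  λ_16 → (0, 1, 8, 0, 1)

Partition of {1..16} into 4 W_13-dot-orbits:

[[1, 3, 4, 10, 14], [2, 9], [5, 8, 11, 12], [6, 7, 13, 15, 16]]


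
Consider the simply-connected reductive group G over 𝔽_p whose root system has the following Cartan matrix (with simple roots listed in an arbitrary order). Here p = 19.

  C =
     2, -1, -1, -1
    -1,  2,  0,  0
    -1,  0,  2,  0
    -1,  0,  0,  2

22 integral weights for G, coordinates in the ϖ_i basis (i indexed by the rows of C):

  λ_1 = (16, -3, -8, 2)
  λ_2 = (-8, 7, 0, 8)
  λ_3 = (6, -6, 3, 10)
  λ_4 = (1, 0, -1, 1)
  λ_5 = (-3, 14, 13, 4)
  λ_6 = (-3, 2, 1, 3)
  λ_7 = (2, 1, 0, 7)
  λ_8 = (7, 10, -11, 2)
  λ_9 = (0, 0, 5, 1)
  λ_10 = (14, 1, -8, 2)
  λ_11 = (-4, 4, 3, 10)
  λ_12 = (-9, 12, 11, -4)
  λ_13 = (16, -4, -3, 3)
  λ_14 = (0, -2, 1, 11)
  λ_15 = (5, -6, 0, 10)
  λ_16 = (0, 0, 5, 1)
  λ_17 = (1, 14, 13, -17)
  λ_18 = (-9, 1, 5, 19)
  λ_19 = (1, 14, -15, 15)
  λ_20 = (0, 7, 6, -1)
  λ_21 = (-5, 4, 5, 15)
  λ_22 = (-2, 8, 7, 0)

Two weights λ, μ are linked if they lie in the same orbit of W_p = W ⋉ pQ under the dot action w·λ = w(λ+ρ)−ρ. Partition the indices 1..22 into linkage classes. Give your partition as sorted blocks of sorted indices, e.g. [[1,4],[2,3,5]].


D_4 Cartan matrix, 4 simple roots permuted; ρ=(1,1,1,1).

Each λ_j+ρ reduced to Ā_19; 4-tuples below use C's row order:

    [1] (1, 1, 6, 2)
    [2] (1, 1, 6, 2)
    [3] (3, 2, 1, 8)
    [4] (2, 1, 0, 2)
    [5] (3, 2, 1, 8)
    [6] (2, 1, 0, 2)
    [7] (3, 2, 1, 8)
    [8] (1, 8, 7, 0)
    [9] (1, 1, 6, 2)
    [10] (1, 1, 6, 2)
    [11] (3, 2, 1, 8)
    [12] (3, 2, 1, 8)
    [13] (2, 1, 0, 2)
    [14] (0, 1, 2, 12)
    [15] (1, 5, 1, 11)
    [16] (1, 1, 6, 2)
    [17] (2, 1, 0, 2)
    [18] (1, 5, 1, 11)
    [19] (2, 1, 0, 2)
    [20] (1, 8, 7, 0)
    [21] (0, 1, 2, 12)
    [22] (1, 8, 7, 0)

The 22 indices split into 6 linkage classes (same alcove rep ⇔ same W_19-dot-orbit):

[[1, 2, 9, 10, 16], [3, 5, 7, 11, 12], [4, 6, 13, 17, 19], [8, 20, 22], [14, 21], [15, 18]]


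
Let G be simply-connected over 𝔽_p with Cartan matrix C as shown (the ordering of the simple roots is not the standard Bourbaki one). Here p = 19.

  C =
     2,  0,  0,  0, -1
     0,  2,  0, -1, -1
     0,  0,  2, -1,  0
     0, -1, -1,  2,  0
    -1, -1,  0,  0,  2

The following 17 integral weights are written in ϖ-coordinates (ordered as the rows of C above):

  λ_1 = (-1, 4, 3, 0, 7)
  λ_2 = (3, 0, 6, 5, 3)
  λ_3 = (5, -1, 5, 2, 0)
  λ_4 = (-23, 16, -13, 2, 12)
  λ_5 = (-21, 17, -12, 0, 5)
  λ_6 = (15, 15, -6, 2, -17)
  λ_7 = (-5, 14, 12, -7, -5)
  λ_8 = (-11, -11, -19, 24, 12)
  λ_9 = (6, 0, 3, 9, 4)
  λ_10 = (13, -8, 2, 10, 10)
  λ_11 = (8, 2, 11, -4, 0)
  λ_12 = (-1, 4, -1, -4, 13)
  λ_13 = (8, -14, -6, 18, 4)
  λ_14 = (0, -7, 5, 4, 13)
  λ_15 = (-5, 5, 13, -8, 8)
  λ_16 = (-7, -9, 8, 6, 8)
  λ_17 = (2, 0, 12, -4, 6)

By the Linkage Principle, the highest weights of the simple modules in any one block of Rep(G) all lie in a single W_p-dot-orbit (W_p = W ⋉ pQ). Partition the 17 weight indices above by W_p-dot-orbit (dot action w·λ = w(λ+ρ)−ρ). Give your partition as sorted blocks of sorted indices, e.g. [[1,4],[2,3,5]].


Cartan matrix: type A_5 (|W|=720); un-permuting the 5 rows.

Each λ_j+ρ reduced to Ā_19; 5-tuples below use C's row order:

  [1] (0, 5, 4, 1, 8) · [2] (1, 1, 4, 6, 4) · [3] (6, 0, 6, 3, 1) · [4] (1, 2, 8, 1, 5) · [5] (0, 5, 4, 1, 8) · [6] (0, 2, 3, 0, 14) · [7] (1, 1, 4, 6, 4) · [8] (6, 0, 6, 3, 1) · [9] (1, 1, 4, 6, 4) · [10] (1, 1, 4, 6, 4) · [11] (6, 0, 6, 3, 1) · [12] (0, 2, 3, 0, 14) · [13] (0, 5, 4, 1, 8) · [14] (0, 5, 4, 1, 8) · [15] (1, 1, 4, 6, 4) · [16] (1, 2, 8, 1, 5) · [17] (1, 2, 8, 1, 5)

Linkage partition of the 17 weights (5 classes, p=19):

[[1, 5, 13, 14], [2, 7, 9, 10, 15], [3, 8, 11], [4, 16, 17], [6, 12]]


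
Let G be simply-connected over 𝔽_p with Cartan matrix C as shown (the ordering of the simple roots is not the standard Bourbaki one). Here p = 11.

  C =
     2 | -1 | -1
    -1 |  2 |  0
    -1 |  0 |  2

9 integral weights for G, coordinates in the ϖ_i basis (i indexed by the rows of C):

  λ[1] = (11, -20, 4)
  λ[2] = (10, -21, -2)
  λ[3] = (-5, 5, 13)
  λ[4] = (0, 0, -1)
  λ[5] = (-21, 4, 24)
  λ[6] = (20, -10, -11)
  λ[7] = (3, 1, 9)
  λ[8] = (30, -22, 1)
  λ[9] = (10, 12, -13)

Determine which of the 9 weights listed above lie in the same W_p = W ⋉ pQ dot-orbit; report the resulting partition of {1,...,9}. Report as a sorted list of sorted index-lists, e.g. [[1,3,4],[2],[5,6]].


A_3 Cartan matrix, 3 simple roots permuted; ρ=(1,1,1).

λ_j+ρ reflected into Ā_11 (⟨·,θ^∨⟩≤11); 3-tuples as given:

  λ_1+ρ ↦ (1, 3, 5);  λ_2+ρ ↦ (1, 1, 0);  λ_3+ρ ↦ (1, 3, 5);  λ_4+ρ ↦ (1, 1, 0);  λ_5+ρ ↦ (1, 3, 5);  λ_6+ρ ↦ (1, 1, 0);  λ_7+ρ ↦ (1, 3, 5);  λ_8+ρ ↦ (1, 1, 0);  λ_9+ρ ↦ (1, 1, 0)

The 9 indices split into 2 linkage classes (same alcove rep ⇔ same W_11-dot-orbit):

[[1, 3, 5, 7], [2, 4, 6, 8, 9]]


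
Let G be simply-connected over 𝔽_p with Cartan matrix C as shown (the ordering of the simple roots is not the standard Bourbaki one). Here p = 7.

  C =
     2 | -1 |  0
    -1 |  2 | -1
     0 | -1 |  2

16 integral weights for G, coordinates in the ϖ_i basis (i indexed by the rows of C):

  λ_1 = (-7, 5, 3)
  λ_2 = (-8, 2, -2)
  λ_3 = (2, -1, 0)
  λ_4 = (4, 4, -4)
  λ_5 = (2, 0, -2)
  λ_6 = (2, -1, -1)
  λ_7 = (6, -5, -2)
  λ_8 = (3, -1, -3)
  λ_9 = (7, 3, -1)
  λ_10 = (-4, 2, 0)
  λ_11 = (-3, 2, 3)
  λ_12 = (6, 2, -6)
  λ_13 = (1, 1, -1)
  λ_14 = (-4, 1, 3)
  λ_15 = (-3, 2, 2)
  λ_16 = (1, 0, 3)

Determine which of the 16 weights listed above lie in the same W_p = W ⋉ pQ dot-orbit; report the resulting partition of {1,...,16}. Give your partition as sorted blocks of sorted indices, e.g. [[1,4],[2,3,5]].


Root system A_3: the 3×3 matrix C matches after relabeling.

Each λ_j+ρ reduced to Ā_7; 3-tuples below use C's row order:

    λ_1 → (3, 0, 1)
    λ_2 → (2, 1, 4)
    λ_3 → (3, 0, 1)
    λ_4 → (2, 2, 0)
    λ_5 → (3, 0, 1)
    λ_6 → (3, 0, 0)
    λ_7 → (2, 1, 4)
    λ_8 → (2, 2, 0)
    λ_9 → (2, 1, 4)
    λ_10 → (3, 0, 1)
    λ_11 → (2, 1, 4)
    λ_12 → (2, 2, 0)
    λ_13 → (2, 2, 0)
    λ_14 → (2, 1, 3)
    λ_15 → (2, 1, 3)
    λ_16 → (2, 1, 4)

Linkage partition of the 16 weights (5 classes, p=7):

[[1, 3, 5, 10], [2, 7, 9, 11, 16], [4, 8, 12, 13], [6], [14, 15]]


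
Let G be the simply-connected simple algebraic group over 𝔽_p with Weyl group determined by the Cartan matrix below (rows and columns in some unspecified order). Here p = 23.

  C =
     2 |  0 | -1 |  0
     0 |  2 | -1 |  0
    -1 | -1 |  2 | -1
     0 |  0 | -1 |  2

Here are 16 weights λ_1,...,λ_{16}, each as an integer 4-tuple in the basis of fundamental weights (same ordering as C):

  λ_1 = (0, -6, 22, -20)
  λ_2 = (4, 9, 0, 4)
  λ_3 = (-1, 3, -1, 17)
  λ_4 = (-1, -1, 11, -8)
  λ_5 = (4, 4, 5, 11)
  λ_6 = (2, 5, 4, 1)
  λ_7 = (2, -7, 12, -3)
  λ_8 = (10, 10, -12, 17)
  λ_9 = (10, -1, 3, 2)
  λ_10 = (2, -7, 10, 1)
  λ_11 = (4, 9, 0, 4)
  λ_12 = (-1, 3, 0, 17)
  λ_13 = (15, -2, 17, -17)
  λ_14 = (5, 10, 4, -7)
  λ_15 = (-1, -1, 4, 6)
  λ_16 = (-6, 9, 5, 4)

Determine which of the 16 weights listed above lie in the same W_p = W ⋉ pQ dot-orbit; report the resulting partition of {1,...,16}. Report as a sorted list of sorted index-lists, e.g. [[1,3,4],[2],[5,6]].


Type D_4, rank 4, |W|=192; reorder rows/cols to standard.

Each λ_j+ρ reduced to Ā_23; 4-tuples below use C's row order:

  [1] (0, 4, 0, 18);  [2] (5, 10, 1, 5);  [3] (0, 4, 0, 18);  [4] (0, 0, 5, 7);  [5] (0, 0, 5, 7);  [6] (3, 6, 5, 2);  [7] (3, 6, 5, 2);  [8] (0, 0, 5, 7);  [9] (11, 0, 4, 3);  [10] (3, 6, 5, 2);  [11] (5, 10, 1, 5);  [12] (0, 4, 0, 18);  [13] (5, 10, 1, 5);  [14] (5, 10, 1, 5);  [15] (0, 0, 5, 7);  [16] (5, 10, 1, 5)

These 16 weights hit 5 W_23-dot-orbits; sizes (3, 5, 4, 3, 1):

[[1, 3, 12], [2, 11, 13, 14, 16], [4, 5, 8, 15], [6, 7, 10], [9]]


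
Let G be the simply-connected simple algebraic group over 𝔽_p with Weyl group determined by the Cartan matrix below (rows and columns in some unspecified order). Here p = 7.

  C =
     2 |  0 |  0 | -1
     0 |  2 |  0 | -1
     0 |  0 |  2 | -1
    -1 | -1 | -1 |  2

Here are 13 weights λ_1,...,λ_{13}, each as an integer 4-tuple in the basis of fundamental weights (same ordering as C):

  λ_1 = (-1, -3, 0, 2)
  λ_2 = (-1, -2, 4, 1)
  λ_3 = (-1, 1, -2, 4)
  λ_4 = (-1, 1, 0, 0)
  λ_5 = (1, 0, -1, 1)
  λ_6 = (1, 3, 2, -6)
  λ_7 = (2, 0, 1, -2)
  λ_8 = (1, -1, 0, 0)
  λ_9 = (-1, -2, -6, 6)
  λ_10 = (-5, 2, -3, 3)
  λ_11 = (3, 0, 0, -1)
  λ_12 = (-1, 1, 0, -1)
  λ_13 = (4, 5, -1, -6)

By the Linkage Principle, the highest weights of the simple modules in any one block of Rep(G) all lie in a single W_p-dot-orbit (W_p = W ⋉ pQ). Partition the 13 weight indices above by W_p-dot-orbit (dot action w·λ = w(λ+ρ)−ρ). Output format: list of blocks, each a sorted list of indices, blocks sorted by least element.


Dynkin diagram of C (from the 6 off-diagonal −1 entries): D_4.

Each λ_j+ρ reduced to Ā_7; 4-tuples below use C's row order:

  [1] (0, 2, 1, 1);  [2] (0, 1, 5, 0);  [3] (0, 2, 1, 0);  [4] (0, 2, 1, 1);  [5] (2, 1, 0, 2);  [6] (2, 0, 1, 1);  [7] (2, 0, 1, 1);  [8] (2, 0, 1, 1);  [9] (0, 1, 5, 0);  [10] (2, 1, 0, 2);  [11] (4, 1, 1, 0);  [12] (0, 2, 1, 0);  [13] (0, 1, 5, 0)

Partition of {1..13} into 6 W_7-dot-orbits:

[[1, 4], [2, 9, 13], [3, 12], [5, 10], [6, 7, 8], [11]]


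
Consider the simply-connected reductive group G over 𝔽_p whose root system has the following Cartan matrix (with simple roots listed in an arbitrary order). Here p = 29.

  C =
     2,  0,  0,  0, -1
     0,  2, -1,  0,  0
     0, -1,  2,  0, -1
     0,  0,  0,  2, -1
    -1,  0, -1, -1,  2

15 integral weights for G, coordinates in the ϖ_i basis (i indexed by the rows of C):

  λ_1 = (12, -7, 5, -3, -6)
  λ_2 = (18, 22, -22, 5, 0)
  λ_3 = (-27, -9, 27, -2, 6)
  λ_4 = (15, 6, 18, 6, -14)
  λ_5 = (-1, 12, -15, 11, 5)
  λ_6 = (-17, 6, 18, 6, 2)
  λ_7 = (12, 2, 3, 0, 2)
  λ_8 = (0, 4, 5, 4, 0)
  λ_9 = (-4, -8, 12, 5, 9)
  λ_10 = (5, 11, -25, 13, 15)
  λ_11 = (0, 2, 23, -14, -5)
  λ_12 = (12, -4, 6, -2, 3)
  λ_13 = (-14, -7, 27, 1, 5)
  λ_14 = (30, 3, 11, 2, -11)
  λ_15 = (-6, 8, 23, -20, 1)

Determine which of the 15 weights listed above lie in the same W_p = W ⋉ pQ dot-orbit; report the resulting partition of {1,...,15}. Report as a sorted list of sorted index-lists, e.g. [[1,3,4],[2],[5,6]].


C ↔ D_5 under row/col permutation; |W(D_5)| = 1920.

W_29-reps of the 15 weights in Ā_29 (same 5-coord order as C):

  λ_1 → (1, 1, 1, 0, 5) · λ_2 → (1, 2, 1, 14, 5) · λ_3 → (1, 2, 1, 14, 5) · λ_4 → (3, 0, 7, 6, 0) · λ_5 → (8, 1, 5, 4, 0) · λ_6 → (3, 0, 7, 6, 0) · λ_7 → (13, 3, 2, 1, 3) · λ_8 → (1, 5, 6, 5, 1) · λ_9 → (3, 0, 7, 6, 0) · λ_10 → (1, 5, 6, 5, 1) · λ_11 → (13, 3, 2, 1, 3) · λ_12 → (13, 3, 2, 1, 3) · λ_13 → (1, 1, 1, 0, 5) · λ_14 → (13, 3, 2, 1, 3) · λ_15 → (13, 3, 2, 1, 3)

Linkage partition of the 15 weights (6 classes, p=29):

[[1, 13], [2, 3], [4, 6, 9], [5], [7, 11, 12, 14, 15], [8, 10]]


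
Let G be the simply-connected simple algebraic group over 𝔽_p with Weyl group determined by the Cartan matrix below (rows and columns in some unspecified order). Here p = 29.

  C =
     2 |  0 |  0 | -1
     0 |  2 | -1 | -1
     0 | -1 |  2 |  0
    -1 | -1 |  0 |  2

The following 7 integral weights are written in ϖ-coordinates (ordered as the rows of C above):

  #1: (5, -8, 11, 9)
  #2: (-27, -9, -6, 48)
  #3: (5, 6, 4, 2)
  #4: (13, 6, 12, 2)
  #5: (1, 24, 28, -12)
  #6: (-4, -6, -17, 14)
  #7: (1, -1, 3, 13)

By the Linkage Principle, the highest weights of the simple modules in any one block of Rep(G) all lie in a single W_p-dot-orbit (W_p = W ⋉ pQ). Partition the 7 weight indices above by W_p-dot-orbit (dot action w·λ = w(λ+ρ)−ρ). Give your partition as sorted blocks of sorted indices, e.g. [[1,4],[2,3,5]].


A_4 Cartan matrix, 4 simple roots permuted; ρ=(1,1,1,1).

Alcove-folded reps (p=29, 7 weights, presented ϖ-order):

    1: (6, 7, 5, 3)
    2: (6, 7, 5, 3)
    3: (6, 7, 5, 3)
    4: (6, 7, 5, 3)
    5: (2, 0, 4, 14)
    6: (6, 7, 5, 3)
    7: (2, 0, 4, 14)

The 7 indices split into 2 linkage classes (same alcove rep ⇔ same W_29-dot-orbit):

[[1, 2, 3, 4, 6], [5, 7]]


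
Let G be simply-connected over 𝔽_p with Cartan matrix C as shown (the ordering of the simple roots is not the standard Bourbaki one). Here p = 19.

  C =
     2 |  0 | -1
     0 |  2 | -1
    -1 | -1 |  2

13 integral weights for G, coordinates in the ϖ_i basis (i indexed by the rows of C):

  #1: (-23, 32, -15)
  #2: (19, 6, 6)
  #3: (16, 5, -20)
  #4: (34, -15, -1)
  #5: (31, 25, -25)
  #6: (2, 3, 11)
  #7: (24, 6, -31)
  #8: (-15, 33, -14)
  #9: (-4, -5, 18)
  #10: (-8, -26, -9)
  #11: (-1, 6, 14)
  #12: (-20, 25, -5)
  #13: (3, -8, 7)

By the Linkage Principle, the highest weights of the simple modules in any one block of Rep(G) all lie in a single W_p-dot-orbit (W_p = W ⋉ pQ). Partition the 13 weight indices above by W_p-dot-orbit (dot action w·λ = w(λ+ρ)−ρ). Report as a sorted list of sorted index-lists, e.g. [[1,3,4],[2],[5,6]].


Type A_3, rank 3, |W|=24; reorder rows/cols to standard.

λ_j+ρ reflected into Ā_19 (⟨·,θ^∨⟩≤19); 3-tuples as given:

  1: (3, 14, 2)
  2: (4, 7, 1)
  3: (2, 13, 4)
  4: (3, 14, 2)
  5: (2, 8, 4)
  6: (3, 4, 12)
  7: (2, 8, 4)
  8: (2, 8, 4)
  9: (3, 4, 12)
  10: (2, 8, 4)
  11: (3, 4, 12)
  12: (3, 4, 12)
  13: (4, 7, 1)

Grouping the 13 weights by Ā_19-representative: 5 linkage classes.

[[1, 4], [2, 13], [3], [5, 7, 8, 10], [6, 9, 11, 12]]
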